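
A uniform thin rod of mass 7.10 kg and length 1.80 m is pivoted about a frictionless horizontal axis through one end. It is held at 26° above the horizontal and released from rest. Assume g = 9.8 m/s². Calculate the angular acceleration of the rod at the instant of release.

α ≈ 7.34 rad/s²

About the pivot, I = (1/3)ML² = (1/3)(7.10)(1.80)² = 7.668 kg·m².
The weight acts at the center, a distance L/2 = 0.9000 m from the pivot; τ = Mg(L/2) cos 26° = 56.28 N·m.
α = τ/I = 56.28/7.668 = 7.340 rad/s².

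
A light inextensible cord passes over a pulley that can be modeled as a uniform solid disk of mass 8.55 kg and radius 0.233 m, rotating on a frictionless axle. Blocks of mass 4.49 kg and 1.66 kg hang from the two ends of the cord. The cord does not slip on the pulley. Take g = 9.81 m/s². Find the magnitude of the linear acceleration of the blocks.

I = ½MR² = (1/2)(8.55)(0.233)² = 0.2321 kg·m².
Heavier block: m₁g − T₁ = m₁a. Lighter block: T₂ − m₂g = m₂a.
Pulley: (T₁ − T₂)R = Iα = I(a/R), so T₁ − T₂ = (I/R²)a = (1/2)M_p a = 4.275·a.
Adding the three: (m₁ − m₂)g = (m₁ + m₂ + 4.275)a, so a = (4.49 − 1.66)(9.81)/(4.49 + 1.66 + 4.275) = 2.663 m/s².

a ≈ 2.66 m/s²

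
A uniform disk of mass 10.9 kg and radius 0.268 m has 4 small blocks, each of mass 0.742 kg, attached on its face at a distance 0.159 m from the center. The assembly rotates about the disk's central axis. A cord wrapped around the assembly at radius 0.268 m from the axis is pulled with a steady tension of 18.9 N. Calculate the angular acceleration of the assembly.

α ≈ 10.9 rad/s²

I_disk = ½MR² = ½(10.9)(0.268)² = 0.3914 kg·m².
I_blocks = 4·m·r² = 4(0.742)(0.159)² = 0.07503 kg·m².
Total I = 0.4665 kg·m².
τ = F r = (18.9)(0.268) = 5.065 N·m.
α = τ/I = 5.065/0.4665 = 10.86 rad/s².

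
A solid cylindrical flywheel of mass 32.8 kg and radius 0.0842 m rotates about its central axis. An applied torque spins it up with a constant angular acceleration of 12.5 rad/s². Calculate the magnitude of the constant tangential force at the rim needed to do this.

I = ½MR² = (1/2)(32.8)(0.0842)² = 0.1163 kg·m².
The required torque is τ = Iα = (0.1163)(12.50) = 1.453 N·m.
A tangential force at the rim gives τ = FR, so F = τ/R = 1.453/0.0842 = 17.26 N.

F ≈ 17.3 N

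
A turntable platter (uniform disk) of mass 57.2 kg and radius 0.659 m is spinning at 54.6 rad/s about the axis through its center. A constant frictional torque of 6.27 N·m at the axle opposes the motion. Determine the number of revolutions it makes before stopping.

≈ 470 revolutions

I = ½MR² = (1/2)(57.2)(0.659)² = 12.42 kg·m².
The net torque has magnitude 6.27 N·m, opposing ω.
|α| = τ/I = 6.270/12.42 = 0.5048 rad/s² (deceleration).
ω² = ω₀² − 2|α|θ with ω = 0 ⇒ θ = ω₀²/(2|α|) = 2953 rad = 469.9 rev.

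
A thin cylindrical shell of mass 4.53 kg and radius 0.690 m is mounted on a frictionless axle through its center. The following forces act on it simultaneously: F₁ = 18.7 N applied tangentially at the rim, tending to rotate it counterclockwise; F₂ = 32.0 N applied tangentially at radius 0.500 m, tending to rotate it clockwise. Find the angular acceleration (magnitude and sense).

α ≈ 1.44 rad/s², clockwise

I = MR² = (4.53)(0.690)² = 2.157 kg·m².
Taking counterclockwise as positive: τ₁ = +(18.7)(0.690) = +12.90 N·m; τ₂ = −(32.0)(0.500) = −16.00 N·m.
Net torque τ = -3.097 N·m.
α = τ/I = -3.097/2.157 = -1.436 rad/s².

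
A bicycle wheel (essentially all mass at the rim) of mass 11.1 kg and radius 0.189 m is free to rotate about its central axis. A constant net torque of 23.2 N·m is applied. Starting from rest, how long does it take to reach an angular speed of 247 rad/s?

I = MR² = (11.1)(0.189)² = 0.3965 kg·m².
α = τ/I = 23.2/0.3965 = 58.51 rad/s².
ω = αt ⇒ t = ω/α = 247/58.51 = 4.221 s.

t ≈ 4.22 s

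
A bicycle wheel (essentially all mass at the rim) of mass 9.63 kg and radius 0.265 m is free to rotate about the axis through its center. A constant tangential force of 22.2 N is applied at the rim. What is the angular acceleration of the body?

I = MR² = (9.63)(0.265)² = 0.6763 kg·m².
τ = F R = (22.2)(0.265) = 5.883 N·m.
From τ = Iα: α = 5.883/0.6763 = 8.699 rad/s².

α ≈ 8.70 rad/s²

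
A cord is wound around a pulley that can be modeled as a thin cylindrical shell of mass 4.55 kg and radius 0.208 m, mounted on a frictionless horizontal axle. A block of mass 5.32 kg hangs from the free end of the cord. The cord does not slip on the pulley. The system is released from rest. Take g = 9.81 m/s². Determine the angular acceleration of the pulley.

I = MR² = (4.55)(0.208)² = 0.1969 kg·m².
Block: mg − T = ma. Pulley: TR = Iα. No-slip: a = αR, so T = (I/R²)a = 4.550·a.
Then mg = (m + 4.550)a, so a = (5.32)(9.81)/(5.32 + 4.550) = 5.288 m/s².
α = a/R = 5.288/0.208 = 25.42 rad/s².

α ≈ 25.4 rad/s²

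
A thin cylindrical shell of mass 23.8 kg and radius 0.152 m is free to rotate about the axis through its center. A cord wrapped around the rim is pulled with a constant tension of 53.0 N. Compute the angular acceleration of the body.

I = MR² = (23.8)(0.152)² = 0.5499 kg·m².
τ = F R = (53.0)(0.152) = 8.056 N·m.
From τ = Iα: α = 8.056/0.5499 = 14.65 rad/s².

α ≈ 14.7 rad/s²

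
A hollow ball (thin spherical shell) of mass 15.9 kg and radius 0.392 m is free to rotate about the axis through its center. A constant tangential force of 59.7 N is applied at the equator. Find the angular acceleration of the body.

α ≈ 14.4 rad/s²

I = (2/3)MR² = (2/3)(15.9)(0.392)² = 1.629 kg·m².
τ = F R = (59.7)(0.392) = 23.40 N·m.
From τ = Iα: α = 23.40/1.629 = 14.37 rad/s².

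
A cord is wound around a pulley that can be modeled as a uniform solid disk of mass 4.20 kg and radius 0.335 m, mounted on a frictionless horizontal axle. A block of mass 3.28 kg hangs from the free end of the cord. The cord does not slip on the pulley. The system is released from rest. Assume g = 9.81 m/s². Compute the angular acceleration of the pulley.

α ≈ 17.9 rad/s²

I = ½MR² = (1/2)(4.20)(0.335)² = 0.2357 kg·m².
Block: mg − T = ma. Pulley: TR = Iα. No-slip: a = αR, so T = (I/R²)a = 2.100·a.
Then mg = (m + 2.100)a, so a = (3.28)(9.81)/(3.28 + 2.100) = 5.981 m/s².
α = a/R = 5.981/0.335 = 17.85 rad/s².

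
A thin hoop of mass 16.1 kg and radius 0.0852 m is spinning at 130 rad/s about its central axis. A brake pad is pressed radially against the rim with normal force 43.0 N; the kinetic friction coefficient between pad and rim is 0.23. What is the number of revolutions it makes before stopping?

≈ 187 revolutions

I = MR² = (16.1)(0.0852)² = 0.1169 kg·m².
Friction force f = μN = (0.23)(43.0) = 9.890 N at the rim; torque magnitude τ = fR = 0.8426 N·m, opposing ω.
|α| = τ/I = 0.8426/0.1169 = 7.210 rad/s² (deceleration).
ω² = ω₀² − 2|α|θ with ω = 0 ⇒ θ = ω₀²/(2|α|) = 1172 rad = 186.5 rev.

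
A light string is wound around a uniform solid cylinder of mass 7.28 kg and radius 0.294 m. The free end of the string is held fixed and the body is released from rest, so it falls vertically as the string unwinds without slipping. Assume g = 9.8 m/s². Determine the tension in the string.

Translation: Mg − T = Ma. Rotation about the center: TR = Iα with I = ½MR².
With a = αR: T = (I/R²)a = (1/2)M a, so Mg = (1 + 0.5000)Ma.
a = g/(1 + 0.5000) = 9.8/1.500 = 6.533 m/s².
T = 0.5000·M·a = (0.5000)(7.28)(6.533) = 23.78 N.

T ≈ 23.8 N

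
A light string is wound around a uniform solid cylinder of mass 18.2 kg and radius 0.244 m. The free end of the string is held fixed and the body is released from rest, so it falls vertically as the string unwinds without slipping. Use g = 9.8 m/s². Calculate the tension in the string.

Translation: Mg − T = Ma. Rotation about the center: TR = Iα with I = ½MR².
With a = αR: T = (I/R²)a = (1/2)M a, so Mg = (1 + 0.5000)Ma.
a = g/(1 + 0.5000) = 9.8/1.500 = 6.533 m/s².
T = 0.5000·M·a = (0.5000)(18.2)(6.533) = 59.45 N.

T ≈ 59.5 N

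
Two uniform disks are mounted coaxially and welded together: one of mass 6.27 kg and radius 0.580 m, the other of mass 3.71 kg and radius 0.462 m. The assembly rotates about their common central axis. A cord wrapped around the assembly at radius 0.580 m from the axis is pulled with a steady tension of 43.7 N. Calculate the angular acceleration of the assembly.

α ≈ 17.5 rad/s²

I = ½M₁R₁² + ½M₂R₂² = ½(6.27)(0.580)² + ½(3.71)(0.462)² = 1.451 kg·m².
τ = F r = (43.7)(0.580) = 25.35 N·m.
α = τ/I = 25.35/1.451 = 17.47 rad/s².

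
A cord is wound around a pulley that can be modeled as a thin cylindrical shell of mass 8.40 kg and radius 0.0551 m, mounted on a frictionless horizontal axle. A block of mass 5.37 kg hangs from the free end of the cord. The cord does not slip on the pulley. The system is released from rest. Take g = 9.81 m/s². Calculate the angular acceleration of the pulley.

I = MR² = (8.40)(0.0551)² = 0.02550 kg·m².
Block: mg − T = ma. Pulley: TR = Iα. No-slip: a = αR, so T = (I/R²)a = 8.400·a.
Then mg = (m + 8.400)a, so a = (5.37)(9.81)/(5.37 + 8.400) = 3.826 m/s².
α = a/R = 3.826/0.0551 = 69.43 rad/s².

α ≈ 69.4 rad/s²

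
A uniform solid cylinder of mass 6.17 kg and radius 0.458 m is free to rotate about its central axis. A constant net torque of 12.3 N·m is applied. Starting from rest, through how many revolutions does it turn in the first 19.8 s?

I = ½MR² = (1/2)(6.17)(0.458)² = 0.6471 kg·m².
α = τ/I = 12.3/0.6471 = 19.01 rad/s².
θ = ½αt² = ½(19.01)(19.8)² = 3726 rad.
Revolutions = θ/(2π) = 593.0.

≈ 593 revolutions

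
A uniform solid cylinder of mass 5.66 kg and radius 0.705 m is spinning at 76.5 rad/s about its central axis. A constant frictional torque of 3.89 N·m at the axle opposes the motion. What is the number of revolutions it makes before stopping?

≈ 168 revolutions

I = ½MR² = (1/2)(5.66)(0.705)² = 1.407 kg·m².
The net torque has magnitude 3.89 N·m, opposing ω.
|α| = τ/I = 3.890/1.407 = 2.766 rad/s² (deceleration).
ω² = ω₀² − 2|α|θ with ω = 0 ⇒ θ = ω₀²/(2|α|) = 1058 rad = 168.4 rev.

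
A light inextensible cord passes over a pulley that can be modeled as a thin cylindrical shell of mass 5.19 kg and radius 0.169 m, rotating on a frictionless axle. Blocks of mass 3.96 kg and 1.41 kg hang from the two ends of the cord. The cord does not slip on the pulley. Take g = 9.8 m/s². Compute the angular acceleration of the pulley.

I = MR² = (5.19)(0.169)² = 0.1482 kg·m².
Heavier block: m₁g − T₁ = m₁a. Lighter block: T₂ − m₂g = m₂a.
Pulley: (T₁ − T₂)R = Iα = I(a/R), so T₁ − T₂ = (I/R²)a = 1·M_p a = 5.190·a.
Adding the three: (m₁ − m₂)g = (m₁ + m₂ + 5.190)a, so a = (3.96 − 1.41)(9.8)/(3.96 + 1.41 + 5.190) = 2.366 m/s².
α = a/R = 2.366/0.169 = 14.00 rad/s².

α ≈ 14.0 rad/s²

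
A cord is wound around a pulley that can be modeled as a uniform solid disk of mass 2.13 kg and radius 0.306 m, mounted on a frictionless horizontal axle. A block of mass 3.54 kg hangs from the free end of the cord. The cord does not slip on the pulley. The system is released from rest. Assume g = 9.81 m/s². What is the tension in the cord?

T ≈ 8.03 N

I = ½MR² = (1/2)(2.13)(0.306)² = 0.09972 kg·m².
Block: mg − T = ma. Pulley: TR = Iα. No-slip: a = αR, so T = (I/R²)a = 1.065·a.
Then mg = (m + 1.065)a, so a = (3.54)(9.81)/(3.54 + 1.065) = 7.541 m/s².
T = 1.065·a = 8.031 N.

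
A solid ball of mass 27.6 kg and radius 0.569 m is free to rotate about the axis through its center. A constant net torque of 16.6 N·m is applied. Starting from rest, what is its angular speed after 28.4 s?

ω ≈ 132 rad/s

I = (2/5)MR² = (2/5)(27.6)(0.569)² = 3.574 kg·m².
α = τ/I = 16.6/3.574 = 4.644 rad/s².
ω = ω₀ + αt = 0 + (4.644)(28.4) = 131.9 rad/s.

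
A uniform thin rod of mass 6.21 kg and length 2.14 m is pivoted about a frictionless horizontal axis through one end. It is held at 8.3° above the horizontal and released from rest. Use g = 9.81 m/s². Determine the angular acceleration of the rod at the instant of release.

About the pivot, I = (1/3)ML² = (1/3)(6.21)(2.14)² = 9.480 kg·m².
The weight acts at the center, a distance L/2 = 1.070 m from the pivot; τ = Mg(L/2) cos 8.3° = 64.50 N·m.
α = τ/I = 64.50/9.480 = 6.804 rad/s².

α ≈ 6.80 rad/s²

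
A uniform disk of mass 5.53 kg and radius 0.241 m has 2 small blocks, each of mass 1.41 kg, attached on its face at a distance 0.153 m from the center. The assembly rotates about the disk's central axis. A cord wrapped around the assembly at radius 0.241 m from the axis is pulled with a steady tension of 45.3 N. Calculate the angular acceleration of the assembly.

I_disk = ½MR² = ½(5.53)(0.241)² = 0.1606 kg·m².
I_blocks = 2·m·r² = 2(1.41)(0.153)² = 0.06601 kg·m².
Total I = 0.2266 kg·m².
τ = F r = (45.3)(0.241) = 10.92 N·m.
α = τ/I = 10.92/0.2266 = 48.18 rad/s².

α ≈ 48.2 rad/s²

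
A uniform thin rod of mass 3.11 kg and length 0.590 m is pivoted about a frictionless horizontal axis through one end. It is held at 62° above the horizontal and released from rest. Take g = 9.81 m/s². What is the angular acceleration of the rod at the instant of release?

About the pivot, I = (1/3)ML² = (1/3)(3.11)(0.590)² = 0.3609 kg·m².
The weight acts at the center, a distance L/2 = 0.2950 m from the pivot; τ = Mg(L/2) cos 62° = 4.225 N·m.
α = τ/I = 4.225/0.3609 = 11.71 rad/s².

α ≈ 11.7 rad/s²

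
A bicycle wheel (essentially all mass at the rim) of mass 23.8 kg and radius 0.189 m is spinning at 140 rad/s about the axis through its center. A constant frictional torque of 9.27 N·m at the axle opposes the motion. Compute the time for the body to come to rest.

I = MR² = (23.8)(0.189)² = 0.8502 kg·m².
The net torque has magnitude 9.27 N·m, opposing ω.
|α| = τ/I = 9.270/0.8502 = 10.90 rad/s² (deceleration).
0 = ω₀ − |α|t ⇒ t = ω₀/|α| = 140/10.90 = 12.84 s.

t ≈ 12.8 s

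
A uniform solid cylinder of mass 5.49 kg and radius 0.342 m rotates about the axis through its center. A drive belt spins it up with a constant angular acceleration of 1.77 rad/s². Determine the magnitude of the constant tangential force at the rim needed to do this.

F ≈ 1.66 N

I = ½MR² = (1/2)(5.49)(0.342)² = 0.3211 kg·m².
The required torque is τ = Iα = (0.3211)(1.770) = 0.5683 N·m.
A tangential force at the rim gives τ = FR, so F = τ/R = 0.5683/0.342 = 1.662 N.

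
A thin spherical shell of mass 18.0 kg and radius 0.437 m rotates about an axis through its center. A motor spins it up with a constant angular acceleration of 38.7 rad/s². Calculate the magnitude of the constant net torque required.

I = (2/3)MR² = (2/3)(18.0)(0.437)² = 2.292 kg·m².
τ = Iα = (2.292)(38.70) = 88.69 N·m.

τ ≈ 88.7 N·m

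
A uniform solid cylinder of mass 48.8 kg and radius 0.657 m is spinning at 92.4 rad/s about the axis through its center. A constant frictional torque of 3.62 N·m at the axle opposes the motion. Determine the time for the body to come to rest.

t ≈ 269 s

I = ½MR² = (1/2)(48.8)(0.657)² = 10.53 kg·m².
The net torque has magnitude 3.62 N·m, opposing ω.
|α| = τ/I = 3.620/10.53 = 0.3437 rad/s² (deceleration).
0 = ω₀ − |α|t ⇒ t = ω₀/|α| = 92.4/0.3437 = 268.8 s.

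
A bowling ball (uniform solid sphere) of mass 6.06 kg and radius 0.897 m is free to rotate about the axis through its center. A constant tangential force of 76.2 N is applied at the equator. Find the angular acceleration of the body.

α ≈ 35.0 rad/s²

I = (2/5)MR² = (2/5)(6.06)(0.897)² = 1.950 kg·m².
τ = F R = (76.2)(0.897) = 68.35 N·m.
From τ = Iα: α = 68.35/1.950 = 35.05 rad/s².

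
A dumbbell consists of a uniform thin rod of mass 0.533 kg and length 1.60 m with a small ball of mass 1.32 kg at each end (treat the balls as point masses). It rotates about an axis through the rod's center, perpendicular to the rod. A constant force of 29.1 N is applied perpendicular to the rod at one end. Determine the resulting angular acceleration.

I_rod = (1/12)ML² = (1/12)(0.533)(1.60)² = 0.1137 kg·m².
I_balls = 2·m·(L/2)² = 2(1.32)(0.8000)² = 1.690 kg·m².
Total I = 1.803 kg·m².
τ = F·(L/2) = (29.1)(0.800) = 23.28 N·m.
α = τ/I = 23.28/1.803 = 12.91 rad/s².

α ≈ 12.9 rad/s²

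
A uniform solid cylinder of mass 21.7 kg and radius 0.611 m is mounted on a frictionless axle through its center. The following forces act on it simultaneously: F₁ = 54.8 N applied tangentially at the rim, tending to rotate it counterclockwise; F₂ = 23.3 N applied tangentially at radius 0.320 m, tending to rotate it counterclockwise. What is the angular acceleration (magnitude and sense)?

α ≈ 10.1 rad/s², counterclockwise

I = ½MR² = (1/2)(21.7)(0.611)² = 4.051 kg·m².
Taking counterclockwise as positive: τ₁ = +(54.8)(0.611) = +33.48 N·m; τ₂ = +(23.3)(0.320) = +7.456 N·m.
Net torque τ = 40.94 N·m.
α = τ/I = 40.94/4.051 = 10.11 rad/s².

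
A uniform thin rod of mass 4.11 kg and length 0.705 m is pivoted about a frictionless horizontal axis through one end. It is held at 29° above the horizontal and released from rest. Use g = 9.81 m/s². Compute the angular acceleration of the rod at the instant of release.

α ≈ 18.3 rad/s²

About the pivot, I = (1/3)ML² = (1/3)(4.11)(0.705)² = 0.6809 kg·m².
The weight acts at the center, a distance L/2 = 0.3525 m from the pivot; τ = Mg(L/2) cos 29° = 12.43 N·m.
α = τ/I = 12.43/0.6809 = 18.26 rad/s².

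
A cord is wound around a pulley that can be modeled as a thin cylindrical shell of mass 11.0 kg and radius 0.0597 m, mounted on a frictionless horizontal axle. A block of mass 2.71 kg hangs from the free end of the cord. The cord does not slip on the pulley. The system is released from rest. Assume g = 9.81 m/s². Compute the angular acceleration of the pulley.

α ≈ 32.5 rad/s²

I = MR² = (11.0)(0.0597)² = 0.03920 kg·m².
Block: mg − T = ma. Pulley: TR = Iα. No-slip: a = αR, so T = (I/R²)a = 11.00·a.
Then mg = (m + 11.00)a, so a = (2.71)(9.81)/(2.71 + 11.00) = 1.939 m/s².
α = a/R = 1.939/0.0597 = 32.48 rad/s².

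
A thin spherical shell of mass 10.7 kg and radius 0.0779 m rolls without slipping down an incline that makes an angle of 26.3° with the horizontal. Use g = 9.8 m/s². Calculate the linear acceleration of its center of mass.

a ≈ 2.61 m/s²

Translation along the incline: Mg sinθ − f = Ma.
Rotation about the center: fR = Iα with I = (2/3)MR². No-slip gives a = αR, so f = (I/R²)a = (2/3)M a.
Substituting: Mg sinθ = (1 + 0.6667)Ma, so a = g sinθ/(1 + 0.6667) = (9.8) sin 26.3° / 1.667 = 2.605 m/s².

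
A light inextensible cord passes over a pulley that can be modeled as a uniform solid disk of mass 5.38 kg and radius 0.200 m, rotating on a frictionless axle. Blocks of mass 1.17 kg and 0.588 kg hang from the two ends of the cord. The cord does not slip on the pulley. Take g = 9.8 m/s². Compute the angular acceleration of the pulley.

I = ½MR² = (1/2)(5.38)(0.200)² = 0.1076 kg·m².
Heavier block: m₁g − T₁ = m₁a. Lighter block: T₂ − m₂g = m₂a.
Pulley: (T₁ − T₂)R = Iα = I(a/R), so T₁ − T₂ = (I/R²)a = (1/2)M_p a = 2.690·a.
Adding the three: (m₁ − m₂)g = (m₁ + m₂ + 2.690)a, so a = (1.17 − 0.588)(9.8)/(1.17 + 0.588 + 2.690) = 1.282 m/s².
α = a/R = 1.282/0.200 = 6.411 rad/s².

α ≈ 6.41 rad/s²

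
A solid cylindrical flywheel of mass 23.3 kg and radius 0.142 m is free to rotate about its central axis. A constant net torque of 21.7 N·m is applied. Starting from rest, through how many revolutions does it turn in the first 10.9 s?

I = ½MR² = (1/2)(23.3)(0.142)² = 0.2349 kg·m².
α = τ/I = 21.7/0.2349 = 92.38 rad/s².
θ = ½αt² = ½(92.38)(10.9)² = 5488 rad.
Revolutions = θ/(2π) = 873.4.

≈ 873 revolutions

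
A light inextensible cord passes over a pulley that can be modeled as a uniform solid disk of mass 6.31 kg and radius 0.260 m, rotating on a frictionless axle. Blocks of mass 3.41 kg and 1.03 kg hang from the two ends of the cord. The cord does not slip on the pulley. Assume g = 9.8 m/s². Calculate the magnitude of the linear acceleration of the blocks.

I = ½MR² = (1/2)(6.31)(0.260)² = 0.2133 kg·m².
Heavier block: m₁g − T₁ = m₁a. Lighter block: T₂ − m₂g = m₂a.
Pulley: (T₁ − T₂)R = Iα = I(a/R), so T₁ − T₂ = (I/R²)a = (1/2)M_p a = 3.155·a.
Adding the three: (m₁ − m₂)g = (m₁ + m₂ + 3.155)a, so a = (3.41 − 1.03)(9.8)/(3.41 + 1.03 + 3.155) = 3.071 m/s².

a ≈ 3.07 m/s²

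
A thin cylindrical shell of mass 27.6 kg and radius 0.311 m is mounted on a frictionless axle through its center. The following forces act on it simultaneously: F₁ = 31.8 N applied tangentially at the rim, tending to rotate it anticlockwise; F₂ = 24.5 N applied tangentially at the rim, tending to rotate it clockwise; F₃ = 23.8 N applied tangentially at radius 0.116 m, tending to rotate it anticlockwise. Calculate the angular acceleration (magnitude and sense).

I = MR² = (27.6)(0.311)² = 2.669 kg·m².
Taking anticlockwise as positive: τ₁ = +(31.8)(0.311) = +9.890 N·m; τ₂ = −(24.5)(0.311) = −7.620 N·m; τ₃ = +(23.8)(0.116) = +2.761 N·m.
Net torque τ = 5.031 N·m.
α = τ/I = 5.031/2.669 = 1.885 rad/s².

α ≈ 1.88 rad/s², anticlockwise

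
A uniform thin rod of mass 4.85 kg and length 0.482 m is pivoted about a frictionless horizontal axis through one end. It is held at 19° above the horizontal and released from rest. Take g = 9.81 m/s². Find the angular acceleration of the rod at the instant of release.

About the pivot, I = (1/3)ML² = (1/3)(4.85)(0.482)² = 0.3756 kg·m².
The weight acts at the center, a distance L/2 = 0.2410 m from the pivot; τ = Mg(L/2) cos 19° = 10.84 N·m.
α = τ/I = 10.84/0.3756 = 28.87 rad/s².
(Equivalently α = (3g/(2L)) cos 19° = 28.87 rad/s².)

α ≈ 28.9 rad/s²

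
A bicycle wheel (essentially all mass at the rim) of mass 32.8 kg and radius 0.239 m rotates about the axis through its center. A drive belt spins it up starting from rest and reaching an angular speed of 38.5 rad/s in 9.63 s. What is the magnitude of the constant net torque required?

I = MR² = (32.8)(0.239)² = 1.874 kg·m².
α = Δω/Δt = (38.5 − 0)/9.63 = 3.998 rad/s².
τ = Iα = (1.874)(3.998) = 7.490 N·m.

τ ≈ 7.49 N·m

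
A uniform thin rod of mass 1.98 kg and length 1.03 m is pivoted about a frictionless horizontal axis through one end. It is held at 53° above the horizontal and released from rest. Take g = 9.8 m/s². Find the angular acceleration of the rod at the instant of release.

About the pivot, I = (1/3)ML² = (1/3)(1.98)(1.03)² = 0.7002 kg·m².
The weight acts at the center, a distance L/2 = 0.5150 m from the pivot; τ = Mg(L/2) cos 53° = 6.014 N·m.
α = τ/I = 6.014/0.7002 = 8.589 rad/s².
(Equivalently α = (3g/(2L)) cos 53° = 8.589 rad/s².)

α ≈ 8.59 rad/s²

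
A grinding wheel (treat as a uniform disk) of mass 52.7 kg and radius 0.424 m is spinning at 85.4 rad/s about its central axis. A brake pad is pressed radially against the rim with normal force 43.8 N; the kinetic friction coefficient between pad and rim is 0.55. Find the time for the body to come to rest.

t ≈ 39.6 s

I = ½MR² = (1/2)(52.7)(0.424)² = 4.737 kg·m².
Friction force f = μN = (0.55)(43.8) = 24.09 N at the rim; torque magnitude τ = fR = 10.21 N·m, opposing ω.
|α| = τ/I = 10.21/4.737 = 2.156 rad/s² (deceleration).
0 = ω₀ − |α|t ⇒ t = ω₀/|α| = 85.4/2.156 = 39.61 s.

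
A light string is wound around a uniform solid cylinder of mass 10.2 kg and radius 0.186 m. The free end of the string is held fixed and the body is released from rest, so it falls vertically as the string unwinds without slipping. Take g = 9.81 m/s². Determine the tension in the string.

T ≈ 33.4 N

Translation: Mg − T = Ma. Rotation about the center: TR = Iα with I = ½MR².
With a = αR: T = (I/R²)a = (1/2)M a, so Mg = (1 + 0.5000)Ma.
a = g/(1 + 0.5000) = 9.81/1.500 = 6.540 m/s².
T = 0.5000·M·a = (0.5000)(10.2)(6.540) = 33.35 N.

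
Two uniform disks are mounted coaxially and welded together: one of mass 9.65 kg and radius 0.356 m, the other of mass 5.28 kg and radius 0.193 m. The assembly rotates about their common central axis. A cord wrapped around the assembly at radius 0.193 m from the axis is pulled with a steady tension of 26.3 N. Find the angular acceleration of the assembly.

α ≈ 7.15 rad/s²

I = ½M₁R₁² + ½M₂R₂² = ½(9.65)(0.356)² + ½(5.28)(0.193)² = 0.7098 kg·m².
τ = F r = (26.3)(0.193) = 5.076 N·m.
α = τ/I = 5.076/0.7098 = 7.151 rad/s².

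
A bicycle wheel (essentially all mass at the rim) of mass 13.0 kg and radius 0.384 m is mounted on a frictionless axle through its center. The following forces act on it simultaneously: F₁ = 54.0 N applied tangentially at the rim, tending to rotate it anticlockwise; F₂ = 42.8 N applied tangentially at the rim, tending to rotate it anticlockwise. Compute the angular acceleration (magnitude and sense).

I = MR² = (13.0)(0.384)² = 1.917 kg·m².
Taking anticlockwise as positive: τ₁ = +(54.0)(0.384) = +20.74 N·m; τ₂ = +(42.8)(0.384) = +16.44 N·m.
Net torque τ = 37.17 N·m.
α = τ/I = 37.17/1.917 = 19.39 rad/s².

α ≈ 19.4 rad/s², anticlockwise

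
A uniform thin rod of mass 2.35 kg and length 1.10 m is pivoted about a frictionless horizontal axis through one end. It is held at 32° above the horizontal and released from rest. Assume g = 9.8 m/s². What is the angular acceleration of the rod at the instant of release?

α ≈ 11.3 rad/s²

About the pivot, I = (1/3)ML² = (1/3)(2.35)(1.10)² = 0.9478 kg·m².
The weight acts at the center, a distance L/2 = 0.5500 m from the pivot; τ = Mg(L/2) cos 32° = 10.74 N·m.
α = τ/I = 10.74/0.9478 = 11.33 rad/s².
(Equivalently α = (3g/(2L)) cos 32° = 11.33 rad/s².)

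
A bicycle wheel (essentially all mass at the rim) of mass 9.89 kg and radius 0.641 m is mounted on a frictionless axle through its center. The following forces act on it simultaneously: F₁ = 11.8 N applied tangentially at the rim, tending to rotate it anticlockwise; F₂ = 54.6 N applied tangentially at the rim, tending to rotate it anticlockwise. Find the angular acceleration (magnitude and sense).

α ≈ 10.5 rad/s², anticlockwise

I = MR² = (9.89)(0.641)² = 4.064 kg·m².
Taking anticlockwise as positive: τ₁ = +(11.8)(0.641) = +7.564 N·m; τ₂ = +(54.6)(0.641) = +35.00 N·m.
Net torque τ = 42.56 N·m.
α = τ/I = 42.56/4.064 = 10.47 rad/s².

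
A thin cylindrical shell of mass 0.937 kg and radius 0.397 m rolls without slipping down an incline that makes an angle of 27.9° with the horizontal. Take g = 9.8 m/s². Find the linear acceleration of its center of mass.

Translation along the incline: Mg sinθ − f = Ma.
Rotation about the center: fR = Iα with I = MR². No-slip gives a = αR, so f = (I/R²)a = M a.
Substituting: Mg sinθ = (1 + 1.000)Ma, so a = g sinθ/(1 + 1.000) = (9.8) sin 27.9° / 2.000 = 2.293 m/s².

a ≈ 2.29 m/s²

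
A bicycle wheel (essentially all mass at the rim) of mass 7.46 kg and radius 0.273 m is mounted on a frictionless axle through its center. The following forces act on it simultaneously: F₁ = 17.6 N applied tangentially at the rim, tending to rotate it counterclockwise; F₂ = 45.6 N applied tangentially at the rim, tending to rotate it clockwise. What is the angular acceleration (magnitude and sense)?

α ≈ 13.7 rad/s², clockwise

I = MR² = (7.46)(0.273)² = 0.5560 kg·m².
Taking counterclockwise as positive: τ₁ = +(17.6)(0.273) = +4.805 N·m; τ₂ = −(45.6)(0.273) = −12.45 N·m.
Net torque τ = -7.644 N·m.
α = τ/I = -7.644/0.5560 = -13.75 rad/s².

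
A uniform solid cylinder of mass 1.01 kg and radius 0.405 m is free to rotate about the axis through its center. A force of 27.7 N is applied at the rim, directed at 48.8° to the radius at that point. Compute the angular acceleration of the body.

I = ½MR² = (1/2)(1.01)(0.405)² = 0.08283 kg·m².
Only the tangential component produces torque: τ = F R sinθ = (27.7)(0.405) sin 48.8° = 8.441 N·m.
From τ = Iα: α = 8.441/0.08283 = 101.9 rad/s².

α ≈ 102 rad/s²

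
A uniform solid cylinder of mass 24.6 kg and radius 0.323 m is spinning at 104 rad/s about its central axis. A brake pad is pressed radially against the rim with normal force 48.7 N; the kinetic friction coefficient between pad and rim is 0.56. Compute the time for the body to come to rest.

t ≈ 15.2 s

I = ½MR² = (1/2)(24.6)(0.323)² = 1.283 kg·m².
Friction force f = μN = (0.56)(48.7) = 27.27 N at the rim; torque magnitude τ = fR = 8.809 N·m, opposing ω.
|α| = τ/I = 8.809/1.283 = 6.865 rad/s² (deceleration).
0 = ω₀ − |α|t ⇒ t = ω₀/|α| = 104/6.865 = 15.15 s.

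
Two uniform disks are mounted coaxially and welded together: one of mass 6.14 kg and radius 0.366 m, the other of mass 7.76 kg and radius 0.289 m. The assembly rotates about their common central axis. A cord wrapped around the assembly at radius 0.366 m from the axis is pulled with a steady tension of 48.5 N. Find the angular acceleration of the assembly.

α ≈ 24.1 rad/s²

I = ½M₁R₁² + ½M₂R₂² = ½(6.14)(0.366)² + ½(7.76)(0.289)² = 0.7353 kg·m².
τ = F r = (48.5)(0.366) = 17.75 N·m.
α = τ/I = 17.75/0.7353 = 24.14 rad/s².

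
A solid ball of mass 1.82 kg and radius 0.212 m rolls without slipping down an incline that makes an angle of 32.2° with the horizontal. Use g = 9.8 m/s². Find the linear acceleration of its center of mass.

a ≈ 3.73 m/s²

Translation along the incline: Mg sinθ − f = Ma.
Rotation about the center: fR = Iα with I = (2/5)MR². No-slip gives a = αR, so f = (I/R²)a = (2/5)M a.
Substituting: Mg sinθ = (1 + 0.4000)Ma, so a = g sinθ/(1 + 0.4000) = (9.8) sin 32.2° / 1.400 = 3.730 m/s².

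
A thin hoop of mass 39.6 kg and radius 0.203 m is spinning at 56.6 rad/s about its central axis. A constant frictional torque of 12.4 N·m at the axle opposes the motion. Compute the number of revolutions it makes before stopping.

I = MR² = (39.6)(0.203)² = 1.632 kg·m².
The net torque has magnitude 12.4 N·m, opposing ω.
|α| = τ/I = 12.40/1.632 = 7.599 rad/s² (deceleration).
ω² = ω₀² − 2|α|θ with ω = 0 ⇒ θ = ω₀²/(2|α|) = 210.8 rad = 33.55 rev.

≈ 33.5 revolutions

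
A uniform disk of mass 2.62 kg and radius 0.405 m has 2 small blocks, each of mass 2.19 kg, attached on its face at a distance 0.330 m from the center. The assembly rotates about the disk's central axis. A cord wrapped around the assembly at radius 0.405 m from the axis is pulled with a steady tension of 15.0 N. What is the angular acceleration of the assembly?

α ≈ 8.78 rad/s²

I_disk = ½MR² = ½(2.62)(0.405)² = 0.2149 kg·m².
I_blocks = 2·m·r² = 2(2.19)(0.330)² = 0.4770 kg·m².
Total I = 0.6919 kg·m².
τ = F r = (15.0)(0.405) = 6.075 N·m.
α = τ/I = 6.075/0.6919 = 8.781 rad/s².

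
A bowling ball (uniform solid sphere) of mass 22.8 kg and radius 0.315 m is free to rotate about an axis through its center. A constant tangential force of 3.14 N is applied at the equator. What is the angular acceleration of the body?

I = (2/5)MR² = (2/5)(22.8)(0.315)² = 0.9049 kg·m².
τ = F R = (3.14)(0.315) = 0.9891 N·m.
From τ = Iα: α = 0.9891/0.9049 = 1.093 rad/s².

α ≈ 1.09 rad/s²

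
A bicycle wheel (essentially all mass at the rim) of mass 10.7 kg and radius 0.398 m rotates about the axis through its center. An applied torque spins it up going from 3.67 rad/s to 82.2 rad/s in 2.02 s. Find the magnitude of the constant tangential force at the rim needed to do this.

F ≈ 166 N

I = MR² = (10.7)(0.398)² = 1.695 kg·m².
α = Δω/Δt = (82.2 − 3.67)/2.02 = 38.88 rad/s².
The required torque is τ = Iα = (1.695)(38.88) = 65.89 N·m.
A tangential force at the rim gives τ = FR, so F = τ/R = 65.89/0.398 = 165.6 N.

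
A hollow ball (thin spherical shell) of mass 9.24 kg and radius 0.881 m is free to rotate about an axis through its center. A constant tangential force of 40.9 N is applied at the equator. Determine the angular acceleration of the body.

I = (2/3)MR² = (2/3)(9.24)(0.881)² = 4.781 kg·m².
τ = F R = (40.9)(0.881) = 36.03 N·m.
Newton's second law for rotation, τ = Iα, gives α = τ/I = 36.03/4.781 = 7.536 rad/s².

α ≈ 7.54 rad/s²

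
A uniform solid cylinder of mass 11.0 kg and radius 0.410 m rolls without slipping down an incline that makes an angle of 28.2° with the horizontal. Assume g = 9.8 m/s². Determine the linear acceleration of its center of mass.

Translation along the incline: Mg sinθ − f = Ma.
Rotation about the center: fR = Iα with I = ½MR². No-slip gives a = αR, so f = (I/R²)a = (1/2)M a.
Substituting: Mg sinθ = (1 + 0.5000)Ma, so a = g sinθ/(1 + 0.5000) = (9.8) sin 28.2° / 1.500 = 3.087 m/s².

a ≈ 3.09 m/s²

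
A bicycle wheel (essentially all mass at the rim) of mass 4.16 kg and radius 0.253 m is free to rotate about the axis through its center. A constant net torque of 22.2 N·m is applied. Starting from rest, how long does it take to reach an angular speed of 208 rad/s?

t ≈ 2.49 s

I = MR² = (4.16)(0.253)² = 0.2663 kg·m².
α = τ/I = 22.2/0.2663 = 83.37 rad/s².
ω = αt ⇒ t = ω/α = 208/83.37 = 2.495 s.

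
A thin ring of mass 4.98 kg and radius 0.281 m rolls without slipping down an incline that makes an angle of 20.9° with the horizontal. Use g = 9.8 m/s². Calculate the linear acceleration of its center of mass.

a ≈ 1.75 m/s²

Translation along the incline: Mg sinθ − f = Ma.
Rotation about the center: fR = Iα with I = MR². No-slip gives a = αR, so f = (I/R²)a = M a.
Substituting: Mg sinθ = (1 + 1.000)Ma, so a = g sinθ/(1 + 1.000) = (9.8) sin 20.9° / 2.000 = 1.748 m/s².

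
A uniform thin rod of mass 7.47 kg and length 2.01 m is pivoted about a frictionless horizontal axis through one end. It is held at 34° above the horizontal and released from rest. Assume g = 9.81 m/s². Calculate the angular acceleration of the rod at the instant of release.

About the pivot, I = (1/3)ML² = (1/3)(7.47)(2.01)² = 10.06 kg·m².
The weight acts at the center, a distance L/2 = 1.005 m from the pivot; τ = Mg(L/2) cos 34° = 61.06 N·m.
α = τ/I = 61.06/10.06 = 6.069 rad/s².

α ≈ 6.07 rad/s²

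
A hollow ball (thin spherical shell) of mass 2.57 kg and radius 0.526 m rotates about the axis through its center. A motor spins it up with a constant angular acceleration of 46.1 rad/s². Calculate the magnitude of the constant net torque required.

I = (2/3)MR² = (2/3)(2.57)(0.526)² = 0.4740 kg·m².
τ = Iα = (0.4740)(46.10) = 21.85 N·m.

τ ≈ 21.9 N·m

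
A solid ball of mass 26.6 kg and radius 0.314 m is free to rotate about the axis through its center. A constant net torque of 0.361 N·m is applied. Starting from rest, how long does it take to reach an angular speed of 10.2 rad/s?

t ≈ 29.6 s

I = (2/5)MR² = (2/5)(26.6)(0.314)² = 1.049 kg·m².
α = τ/I = 0.361/1.049 = 0.3441 rad/s².
ω = αt ⇒ t = ω/α = 10.2/0.3441 = 29.64 s.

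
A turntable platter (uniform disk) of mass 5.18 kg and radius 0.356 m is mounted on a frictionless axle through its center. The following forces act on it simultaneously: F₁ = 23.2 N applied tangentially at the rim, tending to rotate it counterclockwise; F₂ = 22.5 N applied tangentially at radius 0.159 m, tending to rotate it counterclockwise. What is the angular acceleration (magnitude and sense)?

I = ½MR² = (1/2)(5.18)(0.356)² = 0.3282 kg·m².
Taking counterclockwise as positive: τ₁ = +(23.2)(0.356) = +8.259 N·m; τ₂ = +(22.5)(0.159) = +3.578 N·m.
Net torque τ = 11.84 N·m.
α = τ/I = 11.84/0.3282 = 36.06 rad/s².

α ≈ 36.1 rad/s², counterclockwise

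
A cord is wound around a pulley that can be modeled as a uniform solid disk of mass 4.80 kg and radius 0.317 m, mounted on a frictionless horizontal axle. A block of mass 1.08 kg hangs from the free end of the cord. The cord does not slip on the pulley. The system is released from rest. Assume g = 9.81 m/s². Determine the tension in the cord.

I = ½MR² = (1/2)(4.80)(0.317)² = 0.2412 kg·m².
Block: mg − T = ma. Pulley: TR = Iα. No-slip: a = αR, so T = (I/R²)a = 2.400·a.
Then mg = (m + 2.400)a, so a = (1.08)(9.81)/(1.08 + 2.400) = 3.044 m/s².
T = 2.400·a = 7.307 N.

T ≈ 7.31 N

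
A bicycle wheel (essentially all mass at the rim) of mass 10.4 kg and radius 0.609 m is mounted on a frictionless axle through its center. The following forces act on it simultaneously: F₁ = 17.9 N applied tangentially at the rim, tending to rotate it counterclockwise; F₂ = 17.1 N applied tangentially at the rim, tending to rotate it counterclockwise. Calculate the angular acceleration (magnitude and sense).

α ≈ 5.53 rad/s², counterclockwise

I = MR² = (10.4)(0.609)² = 3.857 kg·m².
Taking counterclockwise as positive: τ₁ = +(17.9)(0.609) = +10.90 N·m; τ₂ = +(17.1)(0.609) = +10.41 N·m.
Net torque τ = 21.31 N·m.
α = τ/I = 21.31/3.857 = 5.526 rad/s².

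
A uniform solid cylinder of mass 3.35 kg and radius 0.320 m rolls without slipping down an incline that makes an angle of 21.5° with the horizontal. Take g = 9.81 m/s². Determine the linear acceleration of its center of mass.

Translation along the incline: Mg sinθ − f = Ma.
Rotation about the center: fR = Iα with I = ½MR². No-slip gives a = αR, so f = (I/R²)a = (1/2)M a.
Substituting: Mg sinθ = (1 + 0.5000)Ma, so a = g sinθ/(1 + 0.5000) = (9.81) sin 21.5° / 1.500 = 2.397 m/s².

a ≈ 2.40 m/s²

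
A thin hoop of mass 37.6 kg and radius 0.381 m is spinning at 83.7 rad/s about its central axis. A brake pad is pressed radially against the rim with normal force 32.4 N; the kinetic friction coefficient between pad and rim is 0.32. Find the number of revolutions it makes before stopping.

I = MR² = (37.6)(0.381)² = 5.458 kg·m².
Friction force f = μN = (0.32)(32.4) = 10.37 N at the rim; torque magnitude τ = fR = 3.950 N·m, opposing ω.
|α| = τ/I = 3.950/5.458 = 0.7237 rad/s² (deceleration).
ω² = ω₀² − 2|α|θ with ω = 0 ⇒ θ = ω₀²/(2|α|) = 4840 rad = 770.3 rev.

≈ 770 revolutions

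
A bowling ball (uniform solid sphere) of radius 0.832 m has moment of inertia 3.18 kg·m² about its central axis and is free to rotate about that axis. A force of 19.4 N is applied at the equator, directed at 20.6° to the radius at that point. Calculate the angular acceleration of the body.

α ≈ 1.79 rad/s²

Only the tangential component produces torque: τ = F R sinθ = (19.4)(0.832) sin 20.6° = 5.679 N·m.
From τ = Iα: α = 5.679/3.180 = 1.786 rad/s².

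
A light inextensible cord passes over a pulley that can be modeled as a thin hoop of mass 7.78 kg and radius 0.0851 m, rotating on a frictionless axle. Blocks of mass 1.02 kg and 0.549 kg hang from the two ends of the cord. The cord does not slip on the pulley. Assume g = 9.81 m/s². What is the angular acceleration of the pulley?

I = MR² = (7.78)(0.0851)² = 0.05634 kg·m².
Heavier block: m₁g − T₁ = m₁a. Lighter block: T₂ − m₂g = m₂a.
Pulley: (T₁ − T₂)R = Iα = I(a/R), so T₁ − T₂ = (I/R²)a = 1·M_p a = 7.780·a.
Adding the three: (m₁ − m₂)g = (m₁ + m₂ + 7.780)a, so a = (1.02 − 0.549)(9.81)/(1.02 + 0.549 + 7.780) = 0.4942 m/s².
α = a/R = 0.4942/0.0851 = 5.808 rad/s².

α ≈ 5.81 rad/s²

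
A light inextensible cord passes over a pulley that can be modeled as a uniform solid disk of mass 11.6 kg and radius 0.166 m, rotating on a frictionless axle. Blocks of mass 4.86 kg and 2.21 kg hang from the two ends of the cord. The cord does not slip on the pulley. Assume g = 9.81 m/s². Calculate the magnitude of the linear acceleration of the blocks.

I = ½MR² = (1/2)(11.6)(0.166)² = 0.1598 kg·m².
Heavier block: m₁g − T₁ = m₁a. Lighter block: T₂ − m₂g = m₂a.
Pulley: (T₁ − T₂)R = Iα = I(a/R), so T₁ − T₂ = (I/R²)a = (1/2)M_p a = 5.800·a.
Adding the three: (m₁ − m₂)g = (m₁ + m₂ + 5.800)a, so a = (4.86 − 2.21)(9.81)/(4.86 + 2.21 + 5.800) = 2.020 m/s².

a ≈ 2.02 m/s²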